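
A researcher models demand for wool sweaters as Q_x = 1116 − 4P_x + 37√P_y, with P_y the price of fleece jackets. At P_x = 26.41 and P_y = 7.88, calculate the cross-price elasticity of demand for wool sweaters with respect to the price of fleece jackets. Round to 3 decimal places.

At P_x = 26.41 and P_y = 7.88: Q_x = 1114.224.
∂Q_x/∂P_y = 37/(2√P_y) = 37/(2√7.88) = 6.5904.
ε = (∂Q_x/∂P_y)(P_y/Q_x) = 6.5904 × (7.88/1114.224) ≈ 0.047.

0.047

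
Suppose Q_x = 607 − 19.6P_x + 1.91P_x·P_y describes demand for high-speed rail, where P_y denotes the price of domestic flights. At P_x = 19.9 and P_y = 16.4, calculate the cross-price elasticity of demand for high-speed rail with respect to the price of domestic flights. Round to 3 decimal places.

At P_x = 19.9 and P_y = 16.4: Q_x = 840.308.
∂Q_x/∂P_y = 1.91P_x = 1.91(19.9) = 38.0090.
ε = (∂Q_x/∂P_y)(P_y/Q_x) = 38.0090 × (16.4/840.308) ≈ 0.742.
ε > 0: substitutes.

0.742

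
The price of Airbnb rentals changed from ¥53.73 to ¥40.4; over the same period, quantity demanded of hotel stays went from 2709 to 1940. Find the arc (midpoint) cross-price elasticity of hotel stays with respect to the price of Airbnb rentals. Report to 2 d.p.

1.17

ΔQ_A = 1940 − 2709 = -769; ΔP_B = 40.4 − 53.73 = -13.33.
Midpoints: Q̄_A = 2324.5, P̄_B = 47.06.
ε = (ΔQ_A/Q̄_A)/(ΔP_B/P̄_B) = (-769/2324.5)/(-13.33/47.06) ≈ 1.17.
ε > 0: hotel stays and Airbnb rentals are substitutes.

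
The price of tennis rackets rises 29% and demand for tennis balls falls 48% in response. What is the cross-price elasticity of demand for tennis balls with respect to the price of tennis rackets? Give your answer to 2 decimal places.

-1.66

ε = (%ΔQ of tennis balls) / (%ΔP of tennis rackets) = (-48%) / (29%) ≈ -1.66.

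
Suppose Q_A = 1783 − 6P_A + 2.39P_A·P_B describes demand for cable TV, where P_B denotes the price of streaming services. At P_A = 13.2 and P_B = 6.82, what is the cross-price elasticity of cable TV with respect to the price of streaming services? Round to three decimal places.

At P_A = 13.2 and P_B = 6.82: Q_A = 1918.957.
∂Q_A/∂P_B = 2.39P_A = 2.39(13.2) = 31.5480.
ε = (∂Q_A/∂P_B)(P_B/Q_A) = 31.5480 × (6.82/1918.957) ≈ 0.112.

0.112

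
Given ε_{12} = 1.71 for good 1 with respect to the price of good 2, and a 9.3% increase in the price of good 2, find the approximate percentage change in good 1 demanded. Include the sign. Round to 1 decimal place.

%ΔQ ≈ ε × %ΔP of good 2 = 1.71 × (9.3%) = 15.9%.
Demand for good 1 rises by about 15.9%.

15.9%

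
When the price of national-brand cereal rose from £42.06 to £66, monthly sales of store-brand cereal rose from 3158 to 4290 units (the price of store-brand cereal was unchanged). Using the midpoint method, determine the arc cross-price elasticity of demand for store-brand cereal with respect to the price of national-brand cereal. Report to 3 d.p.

0.686

ΔQ_A = 4290 − 3158 = 1132; ΔP_B = 66 − 42.06 = 23.94.
Midpoints: Q̄_A = 3724.0, P̄_B = 54.03.
ε = (ΔQ_A/Q̄_A)/(ΔP_B/P̄_B) = (1132/3724.0)/(23.94/54.03) ≈ 0.686.
ε > 0: store-brand cereal and national-brand cereal are substitutes.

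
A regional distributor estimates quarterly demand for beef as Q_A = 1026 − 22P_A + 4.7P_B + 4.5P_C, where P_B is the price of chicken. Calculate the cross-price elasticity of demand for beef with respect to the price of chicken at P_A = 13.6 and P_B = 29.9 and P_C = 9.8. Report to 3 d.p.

At P_A = 13.6 and P_B = 29.9 and P_C = 9.8: Q_A = 911.43.
∂Q_A/∂P_B = 4.7.
ε = (∂Q_A/∂P_B)(P_B/Q_A) = 4.7 × (29.9/911.43) ≈ 0.154.
Since ε > 0, beef and chicken are substitutes.

0.154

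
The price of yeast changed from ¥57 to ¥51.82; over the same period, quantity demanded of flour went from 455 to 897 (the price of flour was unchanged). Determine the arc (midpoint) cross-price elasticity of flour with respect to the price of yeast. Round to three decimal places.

-6.868

ΔQ_A = 897 − 455 = 442; ΔP_B = 51.82 − 57 = -5.18.
Midpoints: Q̄_A = 676.0, P̄_B = 54.41.
ε = (ΔQ_A/Q̄_A)/(ΔP_B/P̄_B) = (442/676.0)/(-5.18/54.41) ≈ -6.868.
ε < 0: flour and yeast are complements.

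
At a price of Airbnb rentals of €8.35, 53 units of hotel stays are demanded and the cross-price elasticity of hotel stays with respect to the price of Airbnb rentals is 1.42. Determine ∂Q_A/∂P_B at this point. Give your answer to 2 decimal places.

ε = (∂Q_A/∂P_B)·(P_B/Q_A) ⇒ ∂Q_A/∂P_B = ε·Q_A/P_B = 1.42 × 53/8.35 ≈ 9.01.

9.01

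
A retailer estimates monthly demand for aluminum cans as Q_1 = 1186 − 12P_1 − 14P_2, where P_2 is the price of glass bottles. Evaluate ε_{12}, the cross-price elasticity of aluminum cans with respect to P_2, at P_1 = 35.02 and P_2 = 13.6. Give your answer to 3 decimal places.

-0.331

At P_1 = 35.02 and P_2 = 13.6: Q_1 = 575.36.
∂Q_1/∂P_2 = -14.
ε = (∂Q_1/∂P_2)(P_2/Q_1) = -14 × (13.6/575.36) ≈ -0.331.
Since ε < 0, aluminum cans and glass bottles are complements.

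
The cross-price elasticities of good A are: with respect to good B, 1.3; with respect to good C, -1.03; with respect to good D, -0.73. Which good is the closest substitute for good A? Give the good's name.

good B

Substitutes have ε > 0. Among the positive values, 1.3 (good B) is largest.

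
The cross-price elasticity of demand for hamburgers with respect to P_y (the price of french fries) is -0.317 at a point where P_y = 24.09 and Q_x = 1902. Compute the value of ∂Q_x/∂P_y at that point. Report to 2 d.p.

ε = (∂Q_x/∂P_y)·(P_y/Q_x) ⇒ ∂Q_x/∂P_y = ε·Q_x/P_y = -0.317 × 1902/24.09 ≈ -25.03.

-25.03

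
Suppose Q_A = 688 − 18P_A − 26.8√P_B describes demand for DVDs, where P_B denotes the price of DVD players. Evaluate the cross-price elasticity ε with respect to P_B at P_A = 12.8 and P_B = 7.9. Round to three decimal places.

At P_A = 12.8 and P_B = 7.9: Q_A = 382.273.
∂Q_A/∂P_B = -26.8/(2√P_B) = -26.8/(2√7.9) = -4.7675.
ε = (∂Q_A/∂P_B)(P_B/Q_A) = -4.7675 × (7.9/382.273) ≈ -0.099.
ε < 0: complements.

-0.099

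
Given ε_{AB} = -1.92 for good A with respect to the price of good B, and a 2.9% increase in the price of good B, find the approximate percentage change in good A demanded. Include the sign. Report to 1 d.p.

%ΔQ ≈ ε × %ΔP of good B = -1.92 × (2.9%) = -5.6%.

-5.6%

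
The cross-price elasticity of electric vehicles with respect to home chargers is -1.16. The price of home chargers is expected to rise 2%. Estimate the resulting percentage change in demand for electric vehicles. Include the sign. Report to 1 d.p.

%ΔQ ≈ ε × %ΔP of home chargers = -1.16 × (2%) = -2.3%.

-2.3%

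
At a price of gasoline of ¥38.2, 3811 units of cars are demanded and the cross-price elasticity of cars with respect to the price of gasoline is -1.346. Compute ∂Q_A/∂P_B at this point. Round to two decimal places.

-134.28

ε = (∂Q_A/∂P_B)·(P_B/Q_A) ⇒ ∂Q_A/∂P_B = ε·Q_A/P_B = -1.346 × 3811/38.2 ≈ -134.28.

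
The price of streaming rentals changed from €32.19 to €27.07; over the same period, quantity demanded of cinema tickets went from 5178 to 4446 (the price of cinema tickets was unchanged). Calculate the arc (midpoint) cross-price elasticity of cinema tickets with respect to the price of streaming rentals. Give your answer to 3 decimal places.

ΔQ_A = 4446 − 5178 = -732; ΔP_B = 27.07 − 32.19 = -5.12.
Midpoints: Q̄_A = 4812.0, P̄_B = 29.63.
ε = (ΔQ_A/Q̄_A)/(ΔP_B/P̄_B) = (-732/4812.0)/(-5.12/29.63) ≈ 0.880.

0.880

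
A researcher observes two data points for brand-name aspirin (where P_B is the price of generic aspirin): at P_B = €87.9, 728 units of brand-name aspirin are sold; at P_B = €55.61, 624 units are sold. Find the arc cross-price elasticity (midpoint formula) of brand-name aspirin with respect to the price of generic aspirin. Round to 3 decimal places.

ΔQ_A = 624 − 728 = -104; ΔP_B = 55.61 − 87.9 = -32.29.
Midpoints: Q̄_A = 676.0, P̄_B = 71.75.
ε = (ΔQ_A/Q̄_A)/(ΔP_B/P̄_B) = (-104/676.0)/(-32.29/71.75) ≈ 0.342.
ε > 0: brand-name aspirin and generic aspirin are substitutes.

0.342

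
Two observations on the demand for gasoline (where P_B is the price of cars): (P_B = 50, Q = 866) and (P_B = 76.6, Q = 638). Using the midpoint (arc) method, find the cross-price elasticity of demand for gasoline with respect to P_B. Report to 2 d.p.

-0.72

ΔQ_A = 638 − 866 = -228; ΔP_B = 76.6 − 50 = 26.6.
Midpoints: Q̄_A = 752.0, P̄_B = 63.30.
ε = (ΔQ_A/Q̄_A)/(ΔP_B/P̄_B) = (-228/752.0)/(26.6/63.30) ≈ -0.72.
ε < 0: gasoline and cars are complements.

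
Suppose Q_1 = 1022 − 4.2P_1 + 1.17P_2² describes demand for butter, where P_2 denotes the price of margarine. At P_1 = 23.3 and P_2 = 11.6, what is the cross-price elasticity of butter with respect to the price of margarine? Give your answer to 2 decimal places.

At P_1 = 23.3 and P_2 = 11.6: Q_1 = 1081.575.
∂Q_1/∂P_2 = 2.34P_2 = 2.34(11.6) = 27.1440.
ε = (∂Q_1/∂P_2)(P_2/Q_1) = 27.1440 × (11.6/1081.575) ≈ 0.29.

0.29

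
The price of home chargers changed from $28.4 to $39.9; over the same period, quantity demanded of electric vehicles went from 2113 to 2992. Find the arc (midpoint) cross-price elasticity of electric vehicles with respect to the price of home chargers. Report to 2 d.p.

1.02

ΔQ_A = 2992 − 2113 = 879; ΔP_B = 39.9 − 28.4 = 11.5.
Midpoints: Q̄_A = 2552.5, P̄_B = 34.15.
ε = (ΔQ_A/Q̄_A)/(ΔP_B/P̄_B) = (879/2552.5)/(11.5/34.15) ≈ 1.02.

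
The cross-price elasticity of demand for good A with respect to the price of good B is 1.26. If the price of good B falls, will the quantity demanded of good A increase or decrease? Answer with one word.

ε > 0 and the price of good B falls, so the quantity of good A moves in the same direction: it decreases.

decrease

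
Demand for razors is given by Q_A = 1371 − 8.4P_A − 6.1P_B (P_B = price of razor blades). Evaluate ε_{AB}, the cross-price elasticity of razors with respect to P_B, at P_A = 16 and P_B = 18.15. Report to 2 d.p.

-0.10

At P_A = 16 and P_B = 18.15: Q_A = 1125.885.
∂Q_A/∂P_B = -6.1.
ε = (∂Q_A/∂P_B)(P_B/Q_A) = -6.1 × (18.15/1125.885) ≈ -0.10.
Since ε < 0, razors and razor blades are complements.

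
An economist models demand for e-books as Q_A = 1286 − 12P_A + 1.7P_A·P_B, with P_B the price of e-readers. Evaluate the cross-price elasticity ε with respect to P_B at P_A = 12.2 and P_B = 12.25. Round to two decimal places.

At P_A = 12.2 and P_B = 12.25: Q_A = 1393.665.
∂Q_A/∂P_B = 1.7P_A = 1.7(12.2) = 20.7400.
ε = (∂Q_A/∂P_B)(P_B/Q_A) = 20.7400 × (12.25/1393.665) ≈ 0.18.
ε > 0: substitutes.

0.18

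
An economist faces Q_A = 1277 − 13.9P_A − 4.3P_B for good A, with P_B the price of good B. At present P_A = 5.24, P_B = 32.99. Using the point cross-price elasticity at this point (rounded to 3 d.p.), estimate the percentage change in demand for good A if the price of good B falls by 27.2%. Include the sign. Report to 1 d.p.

At P_A = 5.24, P_B = 32.99: Q_A = 1062.307.
∂Q_A/∂P_B = -4.3.
ε = (∂Q_A/∂P_B)(P_B/Q_A) = -4.3000 × 32.99/1062.307 ≈ -0.134.
%ΔQ_A ≈ ε × %ΔP_B = -0.134 × (-27.2%) = 3.6%.

3.6%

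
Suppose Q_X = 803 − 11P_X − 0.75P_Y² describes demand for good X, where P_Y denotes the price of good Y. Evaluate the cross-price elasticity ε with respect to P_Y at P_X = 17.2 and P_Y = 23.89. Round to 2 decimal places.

At P_X = 17.2 and P_Y = 23.89: Q_X = 185.751.
∂Q_X/∂P_Y = -1.5P_Y = -1.5(23.89) = -35.8350.
ε = (∂Q_X/∂P_Y)(P_Y/Q_X) = -35.8350 × (23.89/185.751) ≈ -4.61.

-4.61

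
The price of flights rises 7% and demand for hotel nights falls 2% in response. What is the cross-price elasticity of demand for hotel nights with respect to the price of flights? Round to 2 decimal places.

-0.29

ε = (%ΔQ of hotel nights) / (%ΔP of flights) = (-2%) / (7%) ≈ -0.29.
Negative cross-price elasticity: complements.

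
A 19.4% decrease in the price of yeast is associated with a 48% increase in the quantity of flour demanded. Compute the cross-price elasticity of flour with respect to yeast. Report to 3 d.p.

-2.474

ε = (%ΔQ of flour) / (%ΔP of yeast) = (48%) / (-19.4%) ≈ -2.474.
Negative cross-price elasticity: complements.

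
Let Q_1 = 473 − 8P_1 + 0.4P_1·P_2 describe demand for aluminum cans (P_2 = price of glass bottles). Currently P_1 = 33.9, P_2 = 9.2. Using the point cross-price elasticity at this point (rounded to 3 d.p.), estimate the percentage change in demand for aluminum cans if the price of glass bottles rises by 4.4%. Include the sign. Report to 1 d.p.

At P_1 = 33.9, P_2 = 9.2: Q_1 = 326.552.
∂Q_1/∂P_2 = 0.4P_1 = 13.5600.
ε = (∂Q_1/∂P_2)(P_2/Q_1) = 13.5600 × 9.2/326.552 ≈ 0.382.
%ΔQ_1 ≈ ε × %ΔP_2 = 0.382 × (4.4%) = 1.7%.

1.7%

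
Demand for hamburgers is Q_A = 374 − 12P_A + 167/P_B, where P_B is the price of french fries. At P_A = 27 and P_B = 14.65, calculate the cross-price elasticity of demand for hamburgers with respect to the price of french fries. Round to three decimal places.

At P_A = 27 and P_B = 14.65: Q_A = 61.399.
∂Q_A/∂P_B = −167/P_B² = -0.7781.
ε = (∂Q_A/∂P_B)(P_B/Q_A) = -0.7781 × (14.65/61.399) ≈ -0.186.
ε < 0: complements.

-0.186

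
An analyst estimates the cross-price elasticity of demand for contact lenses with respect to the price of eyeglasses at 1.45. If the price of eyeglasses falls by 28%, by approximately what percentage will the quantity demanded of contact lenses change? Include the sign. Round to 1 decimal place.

-40.6%

%ΔQ ≈ ε × %ΔP of eyeglasses = 1.45 × (-28%) = -40.6%.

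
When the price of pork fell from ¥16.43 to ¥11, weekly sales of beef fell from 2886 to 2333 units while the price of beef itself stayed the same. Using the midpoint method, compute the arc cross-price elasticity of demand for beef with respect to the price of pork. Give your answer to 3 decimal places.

ΔQ_A = 2333 − 2886 = -553; ΔP_B = 11 − 16.43 = -5.43.
Midpoints: Q̄_A = 2609.5, P̄_B = 13.71.
ε = (ΔQ_A/Q̄_A)/(ΔP_B/P̄_B) = (-553/2609.5)/(-5.43/13.71) ≈ 0.535.
ε > 0: beef and pork are substitutes.

0.535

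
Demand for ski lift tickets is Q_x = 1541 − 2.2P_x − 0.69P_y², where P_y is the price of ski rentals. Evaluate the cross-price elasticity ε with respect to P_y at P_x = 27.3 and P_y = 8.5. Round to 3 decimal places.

At P_x = 27.3 and P_y = 8.5: Q_x = 1431.088.
∂Q_x/∂P_y = -1.38P_y = -1.38(8.5) = -11.7300.
ε = (∂Q_x/∂P_y)(P_y/Q_x) = -11.7300 × (8.5/1431.088) ≈ -0.070.
ε < 0: complements.

-0.070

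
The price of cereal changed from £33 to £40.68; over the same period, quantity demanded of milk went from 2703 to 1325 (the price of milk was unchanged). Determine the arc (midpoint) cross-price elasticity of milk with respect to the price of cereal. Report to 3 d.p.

ΔQ_A = 1325 − 2703 = -1378; ΔP_B = 40.68 − 33 = 7.68.
Midpoints: Q̄_A = 2014.0, P̄_B = 36.84.
ε = (ΔQ_A/Q̄_A)/(ΔP_B/P̄_B) = (-1378/2014.0)/(7.68/36.84) ≈ -3.282.
ε < 0: milk and cereal are complements.

-3.282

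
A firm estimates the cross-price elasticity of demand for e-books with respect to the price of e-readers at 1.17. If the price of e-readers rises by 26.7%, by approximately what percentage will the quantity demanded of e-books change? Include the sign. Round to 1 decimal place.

%ΔQ ≈ ε × %ΔP of e-readers = 1.17 × (26.7%) = 31.2%.
Demand for e-books rises by about 31.2%.

31.2%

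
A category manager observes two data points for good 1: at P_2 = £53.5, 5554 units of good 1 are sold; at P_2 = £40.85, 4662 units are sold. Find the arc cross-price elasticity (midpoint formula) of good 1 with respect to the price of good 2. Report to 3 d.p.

ΔQ_1 = 4662 − 5554 = -892; ΔP_2 = 40.85 − 53.5 = -12.65.
Midpoints: Q̄_1 = 5108.0, P̄_2 = 47.17.
ε = (ΔQ_1/Q̄_1)/(ΔP_2/P̄_2) = (-892/5108.0)/(-12.65/47.17) ≈ 0.651.

0.651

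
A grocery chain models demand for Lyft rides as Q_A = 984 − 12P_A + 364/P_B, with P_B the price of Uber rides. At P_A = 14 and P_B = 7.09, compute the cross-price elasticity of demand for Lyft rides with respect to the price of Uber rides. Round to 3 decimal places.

At P_A = 14 and P_B = 7.09: Q_A = 867.340.
∂Q_A/∂P_B = −364/P_B² = -7.2412.
ε = (∂Q_A/∂P_B)(P_B/Q_A) = -7.2412 × (7.09/867.340) ≈ -0.059.
ε < 0: complements.

-0.059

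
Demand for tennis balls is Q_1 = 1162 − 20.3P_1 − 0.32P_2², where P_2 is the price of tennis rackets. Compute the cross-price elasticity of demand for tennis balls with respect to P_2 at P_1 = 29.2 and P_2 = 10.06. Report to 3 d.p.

At P_1 = 29.2 and P_2 = 10.06: Q_1 = 536.855.
∂Q_1/∂P_2 = -0.64P_2 = -0.64(10.06) = -6.4384.
ε = (∂Q_1/∂P_2)(P_2/Q_1) = -6.4384 × (10.06/536.855) ≈ -0.121.
ε < 0: complements.

-0.121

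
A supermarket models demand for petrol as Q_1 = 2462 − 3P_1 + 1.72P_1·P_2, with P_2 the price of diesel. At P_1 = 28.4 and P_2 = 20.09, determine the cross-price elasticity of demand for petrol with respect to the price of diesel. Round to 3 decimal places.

0.292

At P_1 = 28.4 and P_2 = 20.09: Q_1 = 3358.156.
∂Q_1/∂P_2 = 1.72P_1 = 1.72(28.4) = 48.8480.
ε = (∂Q_1/∂P_2)(P_2/Q_1) = 48.8480 × (20.09/3358.156) ≈ 0.292.
ε > 0: substitutes.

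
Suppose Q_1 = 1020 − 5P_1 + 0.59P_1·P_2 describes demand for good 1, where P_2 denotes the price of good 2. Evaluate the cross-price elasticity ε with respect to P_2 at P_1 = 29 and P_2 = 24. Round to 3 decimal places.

0.319

At P_1 = 29 and P_2 = 24: Q_1 = 1285.64.
∂Q_1/∂P_2 = 0.59P_1 = 0.59(29) = 17.1100.
ε = (∂Q_1/∂P_2)(P_2/Q_1) = 17.1100 × (24/1285.64) ≈ 0.319.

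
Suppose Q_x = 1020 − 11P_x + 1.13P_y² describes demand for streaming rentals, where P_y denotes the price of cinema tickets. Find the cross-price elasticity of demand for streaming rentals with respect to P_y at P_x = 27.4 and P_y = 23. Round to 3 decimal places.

At P_x = 27.4 and P_y = 23: Q_x = 1316.37.
∂Q_x/∂P_y = 2.26P_y = 2.26(23) = 51.9800.
ε = (∂Q_x/∂P_y)(P_y/Q_x) = 51.9800 × (23/1316.37) ≈ 0.908.

0.908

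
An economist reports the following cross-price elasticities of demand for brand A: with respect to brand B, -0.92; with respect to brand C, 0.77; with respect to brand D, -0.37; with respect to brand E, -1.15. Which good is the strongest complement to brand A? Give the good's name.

brand E

Complements have ε < 0. The most negative value is -1.15 (brand E).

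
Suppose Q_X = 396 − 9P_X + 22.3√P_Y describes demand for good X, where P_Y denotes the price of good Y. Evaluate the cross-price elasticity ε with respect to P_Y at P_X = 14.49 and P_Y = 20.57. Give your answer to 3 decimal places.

At P_X = 14.49 and P_Y = 20.57: Q_X = 366.730.
∂Q_X/∂P_Y = 22.3/(2√P_Y) = 22.3/(2√20.57) = 2.4584.
ε = (∂Q_X/∂P_Y)(P_Y/Q_X) = 2.4584 × (20.57/366.730) ≈ 0.138.
ε > 0: substitutes.

0.138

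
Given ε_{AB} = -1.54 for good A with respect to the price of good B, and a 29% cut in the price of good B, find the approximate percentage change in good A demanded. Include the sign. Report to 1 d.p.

%ΔQ ≈ ε × %ΔP of good B = -1.54 × (-29%) = 44.7%.
Demand for good A rises by about 44.7%.

44.7%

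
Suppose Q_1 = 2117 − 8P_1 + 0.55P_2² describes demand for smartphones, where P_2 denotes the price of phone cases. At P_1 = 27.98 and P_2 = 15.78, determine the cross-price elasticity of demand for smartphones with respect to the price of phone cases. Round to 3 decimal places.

0.135

At P_1 = 27.98 and P_2 = 15.78: Q_1 = 2030.115.
∂Q_1/∂P_2 = 1.1P_2 = 1.1(15.78) = 17.3580.
ε = (∂Q_1/∂P_2)(P_2/Q_1) = 17.3580 × (15.78/2030.115) ≈ 0.135.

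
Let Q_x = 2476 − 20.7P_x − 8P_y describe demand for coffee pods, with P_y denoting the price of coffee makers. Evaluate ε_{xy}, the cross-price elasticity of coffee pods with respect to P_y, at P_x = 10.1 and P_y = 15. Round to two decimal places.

-0.06

At P_x = 10.1 and P_y = 15: Q_x = 2146.93.
∂Q_x/∂P_y = -8.
ε = (∂Q_x/∂P_y)(P_y/Q_x) = -8 × (15/2146.93) ≈ -0.06.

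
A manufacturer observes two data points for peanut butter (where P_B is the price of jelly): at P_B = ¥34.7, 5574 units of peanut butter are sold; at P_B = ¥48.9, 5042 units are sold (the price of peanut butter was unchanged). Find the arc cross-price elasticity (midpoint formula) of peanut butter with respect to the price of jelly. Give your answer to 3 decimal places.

-0.295

ΔQ_A = 5042 − 5574 = -532; ΔP_B = 48.9 − 34.7 = 14.2.
Midpoints: Q̄_A = 5308.0, P̄_B = 41.80.
ε = (ΔQ_A/Q̄_A)/(ΔP_B/P̄_B) = (-532/5308.0)/(14.2/41.80) ≈ -0.295.
ε < 0: peanut butter and jelly are complements.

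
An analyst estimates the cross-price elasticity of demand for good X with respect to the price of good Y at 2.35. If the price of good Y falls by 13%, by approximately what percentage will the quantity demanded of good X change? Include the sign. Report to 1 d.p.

-30.6%

%ΔQ ≈ ε × %ΔP of good Y = 2.35 × (-13%) = -30.6%.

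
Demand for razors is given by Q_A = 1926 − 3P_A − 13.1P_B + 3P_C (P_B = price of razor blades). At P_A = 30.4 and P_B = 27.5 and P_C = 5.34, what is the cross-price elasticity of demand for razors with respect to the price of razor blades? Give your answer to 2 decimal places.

-0.24

At P_A = 30.4 and P_B = 27.5 and P_C = 5.34: Q_A = 1490.57.
∂Q_A/∂P_B = -13.1.
ε = (∂Q_A/∂P_B)(P_B/Q_A) = -13.1 × (27.5/1490.57) ≈ -0.24.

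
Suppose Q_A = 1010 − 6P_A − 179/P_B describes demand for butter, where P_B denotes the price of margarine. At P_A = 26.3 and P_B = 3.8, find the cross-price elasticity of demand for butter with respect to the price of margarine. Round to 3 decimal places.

0.059

At P_A = 26.3 and P_B = 3.8: Q_A = 805.095.
∂Q_A/∂P_B = 179/P_B² = 12.3961.
ε = (∂Q_A/∂P_B)(P_B/Q_A) = 12.3961 × (3.8/805.095) ≈ 0.059.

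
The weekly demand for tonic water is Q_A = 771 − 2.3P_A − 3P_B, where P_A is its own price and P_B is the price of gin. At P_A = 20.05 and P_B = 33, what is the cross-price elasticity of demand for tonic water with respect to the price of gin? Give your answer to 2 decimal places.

-0.16

At P_A = 20.05 and P_B = 33: Q_A = 625.885.
∂Q_A/∂P_B = -3.
ε = (∂Q_A/∂P_B)(P_B/Q_A) = -3 × (33/625.885) ≈ -0.16.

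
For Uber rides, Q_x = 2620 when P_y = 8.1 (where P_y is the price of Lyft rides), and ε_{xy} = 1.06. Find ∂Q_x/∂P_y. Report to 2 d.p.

ε = (∂Q_x/∂P_y)·(P_y/Q_x) ⇒ ∂Q_x/∂P_y = ε·Q_x/P_y = 1.06 × 2620/8.1 ≈ 342.86.

342.86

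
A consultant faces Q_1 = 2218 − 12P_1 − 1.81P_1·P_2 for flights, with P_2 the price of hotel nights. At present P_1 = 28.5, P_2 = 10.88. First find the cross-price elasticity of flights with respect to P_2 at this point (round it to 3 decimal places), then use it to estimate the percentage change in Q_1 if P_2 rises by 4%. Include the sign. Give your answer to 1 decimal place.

At P_1 = 28.5, P_2 = 10.88: Q_1 = 1314.755.
∂Q_1/∂P_2 = -1.81P_1 = -51.5850.
ε = (∂Q_1/∂P_2)(P_2/Q_1) = -51.5850 × 10.88/1314.755 ≈ -0.427.
%ΔQ_1 ≈ ε × %ΔP_2 = -0.427 × (4%) = -1.7%.

-1.7%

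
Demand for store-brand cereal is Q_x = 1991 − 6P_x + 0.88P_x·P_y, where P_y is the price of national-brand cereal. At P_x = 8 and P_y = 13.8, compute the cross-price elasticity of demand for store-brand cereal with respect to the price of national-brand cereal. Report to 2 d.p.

At P_x = 8 and P_y = 13.8: Q_x = 2040.152.
∂Q_x/∂P_y = 0.88P_x = 0.88(8) = 7.0400.
ε = (∂Q_x/∂P_y)(P_y/Q_x) = 7.0400 × (13.8/2040.152) ≈ 0.05.

0.05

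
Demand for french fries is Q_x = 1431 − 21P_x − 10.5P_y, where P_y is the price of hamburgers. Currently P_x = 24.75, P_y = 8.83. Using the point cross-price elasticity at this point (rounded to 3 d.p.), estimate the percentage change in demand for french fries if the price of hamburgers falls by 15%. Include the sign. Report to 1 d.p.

At P_x = 24.75, P_y = 8.83: Q_x = 818.535.
∂Q_x/∂P_y = -10.5.
ε = (∂Q_x/∂P_y)(P_y/Q_x) = -10.5000 × 8.83/818.535 ≈ -0.113.
%ΔQ_x ≈ ε × %ΔP_y = -0.113 × (-15%) = 1.7%.

1.7%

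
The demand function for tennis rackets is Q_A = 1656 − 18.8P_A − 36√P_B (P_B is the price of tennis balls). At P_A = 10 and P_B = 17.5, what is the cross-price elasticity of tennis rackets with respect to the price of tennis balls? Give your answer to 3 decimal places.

-0.057

At P_A = 10 and P_B = 17.5: Q_A = 1317.401.
∂Q_A/∂P_B = -36/(2√P_B) = -36/(2√17.5) = -4.3028.
ε = (∂Q_A/∂P_B)(P_B/Q_A) = -4.3028 × (17.5/1317.401) ≈ -0.057.
ε < 0: complements.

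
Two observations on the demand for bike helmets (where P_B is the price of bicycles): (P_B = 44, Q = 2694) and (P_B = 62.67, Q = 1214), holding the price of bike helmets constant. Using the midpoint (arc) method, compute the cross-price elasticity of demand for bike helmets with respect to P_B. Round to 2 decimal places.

ΔQ_A = 1214 − 2694 = -1480; ΔP_B = 62.67 − 44 = 18.67.
Midpoints: Q̄_A = 1954.0, P̄_B = 53.34.
ε = (ΔQ_A/Q̄_A)/(ΔP_B/P̄_B) = (-1480/1954.0)/(18.67/53.34) ≈ -2.16.

-2.16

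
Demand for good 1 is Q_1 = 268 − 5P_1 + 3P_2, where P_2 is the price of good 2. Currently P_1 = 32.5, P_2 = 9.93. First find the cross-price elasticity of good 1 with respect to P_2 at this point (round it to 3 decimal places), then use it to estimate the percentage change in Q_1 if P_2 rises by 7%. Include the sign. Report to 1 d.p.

1.5%

At P_1 = 32.5, P_2 = 9.93: Q_1 = 135.29.
∂Q_1/∂P_2 = 3.
ε = (∂Q_1/∂P_2)(P_2/Q_1) = 3.0000 × 9.93/135.29 ≈ 0.220.
%ΔQ_1 ≈ ε × %ΔP_2 = 0.220 × (7%) = 1.5%.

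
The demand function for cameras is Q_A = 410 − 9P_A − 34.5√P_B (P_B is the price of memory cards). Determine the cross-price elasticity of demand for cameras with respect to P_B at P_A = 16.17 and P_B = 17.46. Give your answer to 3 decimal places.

At P_A = 16.17 and P_B = 17.46: Q_A = 120.311.
∂Q_A/∂P_B = -34.5/(2√P_B) = -34.5/(2√17.46) = -4.1283.
ε = (∂Q_A/∂P_B)(P_B/Q_A) = -4.1283 × (17.46/120.311) ≈ -0.599.
ε < 0: complements.

-0.599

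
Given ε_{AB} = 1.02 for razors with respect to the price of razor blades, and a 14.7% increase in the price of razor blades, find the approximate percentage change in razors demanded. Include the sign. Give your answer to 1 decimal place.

%ΔQ ≈ ε × %ΔP of razor blades = 1.02 × (14.7%) = 15.0%.

15.0%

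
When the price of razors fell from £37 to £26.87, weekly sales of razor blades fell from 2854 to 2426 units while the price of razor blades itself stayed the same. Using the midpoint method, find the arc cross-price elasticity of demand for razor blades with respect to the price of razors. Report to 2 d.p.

0.51

ΔQ_A = 2426 − 2854 = -428; ΔP_B = 26.87 − 37 = -10.13.
Midpoints: Q̄_A = 2640.0, P̄_B = 31.94.
ε = (ΔQ_A/Q̄_A)/(ΔP_B/P̄_B) = (-428/2640.0)/(-10.13/31.94) ≈ 0.51.
ε > 0: razor blades and razors are substitutes.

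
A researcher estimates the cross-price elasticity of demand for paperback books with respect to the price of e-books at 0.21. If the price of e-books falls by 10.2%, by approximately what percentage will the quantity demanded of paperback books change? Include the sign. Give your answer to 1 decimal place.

%ΔQ ≈ ε × %ΔP of e-books = 0.21 × (-10.2%) = -2.1%.
Demand for paperback books falls by about 2.1%.

-2.1%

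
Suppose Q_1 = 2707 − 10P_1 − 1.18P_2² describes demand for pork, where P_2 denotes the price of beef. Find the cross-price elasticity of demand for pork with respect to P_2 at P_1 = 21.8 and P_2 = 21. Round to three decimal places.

-0.529

At P_1 = 21.8 and P_2 = 21: Q_1 = 1968.62.
∂Q_1/∂P_2 = -2.36P_2 = -2.36(21) = -49.5600.
ε = (∂Q_1/∂P_2)(P_2/Q_1) = -49.5600 × (21/1968.62) ≈ -0.529.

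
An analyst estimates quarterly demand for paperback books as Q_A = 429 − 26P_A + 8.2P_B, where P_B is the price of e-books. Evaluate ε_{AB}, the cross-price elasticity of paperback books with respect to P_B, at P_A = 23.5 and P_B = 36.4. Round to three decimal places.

2.563

At P_A = 23.5 and P_B = 36.4: Q_A = 116.48.
∂Q_A/∂P_B = 8.2.
ε = (∂Q_A/∂P_B)(P_B/Q_A) = 8.2 × (36.4/116.48) ≈ 2.563.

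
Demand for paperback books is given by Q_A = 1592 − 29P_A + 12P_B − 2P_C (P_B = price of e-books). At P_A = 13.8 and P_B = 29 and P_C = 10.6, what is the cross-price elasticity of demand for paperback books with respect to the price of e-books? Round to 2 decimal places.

At P_A = 13.8 and P_B = 29 and P_C = 10.6: Q_A = 1518.6.
∂Q_A/∂P_B = 12.
ε = (∂Q_A/∂P_B)(P_B/Q_A) = 12 × (29/1518.6) ≈ 0.23.
Since ε > 0, paperback books and e-books are substitutes.

0.23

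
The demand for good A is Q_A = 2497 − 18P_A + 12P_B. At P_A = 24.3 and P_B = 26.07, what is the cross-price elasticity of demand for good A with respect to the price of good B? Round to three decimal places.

0.132

At P_A = 24.3 and P_B = 26.07: Q_A = 2372.44.
∂Q_A/∂P_B = 12.
ε = (∂Q_A/∂P_B)(P_B/Q_A) = 12 × (26.07/2372.44) ≈ 0.132.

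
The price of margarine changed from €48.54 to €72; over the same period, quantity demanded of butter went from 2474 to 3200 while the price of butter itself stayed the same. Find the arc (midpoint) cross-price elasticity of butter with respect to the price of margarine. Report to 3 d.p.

0.657

ΔQ_A = 3200 − 2474 = 726; ΔP_B = 72 − 48.54 = 23.46.
Midpoints: Q̄_A = 2837.0, P̄_B = 60.27.
ε = (ΔQ_A/Q̄_A)/(ΔP_B/P̄_B) = (726/2837.0)/(23.46/60.27) ≈ 0.657.
ε > 0: butter and margarine are substitutes.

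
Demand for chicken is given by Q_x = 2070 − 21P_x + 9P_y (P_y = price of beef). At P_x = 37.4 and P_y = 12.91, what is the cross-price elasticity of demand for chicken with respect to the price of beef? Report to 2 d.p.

At P_x = 37.4 and P_y = 12.91: Q_x = 1400.79.
∂Q_x/∂P_y = 9.
ε = (∂Q_x/∂P_y)(P_y/Q_x) = 9 × (12.91/1400.79) ≈ 0.08.
Since ε > 0, chicken and beef are substitutes.

0.08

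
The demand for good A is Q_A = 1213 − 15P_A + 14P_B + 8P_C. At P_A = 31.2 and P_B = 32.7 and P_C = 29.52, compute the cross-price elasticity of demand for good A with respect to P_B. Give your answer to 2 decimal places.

0.32

At P_A = 31.2 and P_B = 32.7 and P_C = 29.52: Q_A = 1438.96.
∂Q_A/∂P_B = 14.
ε = (∂Q_A/∂P_B)(P_B/Q_A) = 14 × (32.7/1438.96) ≈ 0.32.
Since ε > 0, good A and good B are substitutes.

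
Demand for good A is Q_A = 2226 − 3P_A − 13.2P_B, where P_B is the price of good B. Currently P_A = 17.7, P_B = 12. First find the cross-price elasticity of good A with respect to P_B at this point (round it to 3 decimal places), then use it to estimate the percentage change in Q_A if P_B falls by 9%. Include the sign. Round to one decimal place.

At P_A = 17.7, P_B = 12: Q_A = 2014.5.
∂Q_A/∂P_B = -13.2.
ε = (∂Q_A/∂P_B)(P_B/Q_A) = -13.2000 × 12/2014.5 ≈ -0.079.
%ΔQ_A ≈ ε × %ΔP_B = -0.079 × (-9%) = 0.7%.

0.7%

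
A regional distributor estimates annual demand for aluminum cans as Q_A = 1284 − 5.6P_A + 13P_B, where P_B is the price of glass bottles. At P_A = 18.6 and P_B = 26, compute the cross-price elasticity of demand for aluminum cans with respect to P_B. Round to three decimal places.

0.223

At P_A = 18.6 and P_B = 26: Q_A = 1517.84.
∂Q_A/∂P_B = 13.
ε = (∂Q_A/∂P_B)(P_B/Q_A) = 13 × (26/1517.84) ≈ 0.223.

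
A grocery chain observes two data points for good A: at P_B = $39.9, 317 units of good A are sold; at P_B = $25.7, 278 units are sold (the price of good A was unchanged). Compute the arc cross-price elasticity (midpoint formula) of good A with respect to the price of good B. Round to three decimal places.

ΔQ_A = 278 − 317 = -39; ΔP_B = 25.7 − 39.9 = -14.2.
Midpoints: Q̄_A = 297.5, P̄_B = 32.80.
ε = (ΔQ_A/Q̄_A)/(ΔP_B/P̄_B) = (-39/297.5)/(-14.2/32.80) ≈ 0.303.

0.303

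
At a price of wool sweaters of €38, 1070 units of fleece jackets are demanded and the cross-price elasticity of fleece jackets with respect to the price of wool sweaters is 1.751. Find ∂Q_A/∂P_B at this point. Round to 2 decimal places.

49.30

ε = (∂Q_A/∂P_B)·(P_B/Q_A) ⇒ ∂Q_A/∂P_B = ε·Q_A/P_B = 1.751 × 1070/38 ≈ 49.30.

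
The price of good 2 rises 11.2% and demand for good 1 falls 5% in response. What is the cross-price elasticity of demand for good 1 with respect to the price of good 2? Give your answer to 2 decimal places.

-0.45

ε = (%ΔQ of good 1) / (%ΔP of good 2) = (-5%) / (11.2%) ≈ -0.45.
Negative cross-price elasticity: complements.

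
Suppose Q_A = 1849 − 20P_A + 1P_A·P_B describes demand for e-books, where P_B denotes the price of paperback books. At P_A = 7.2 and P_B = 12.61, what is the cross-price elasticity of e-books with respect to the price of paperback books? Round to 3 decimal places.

At P_A = 7.2 and P_B = 12.61: Q_A = 1795.792.
∂Q_A/∂P_B = 1P_A = 1(7.2) = 7.2000.
ε = (∂Q_A/∂P_B)(P_B/Q_A) = 7.2000 × (12.61/1795.792) ≈ 0.051.
ε > 0: substitutes.

0.051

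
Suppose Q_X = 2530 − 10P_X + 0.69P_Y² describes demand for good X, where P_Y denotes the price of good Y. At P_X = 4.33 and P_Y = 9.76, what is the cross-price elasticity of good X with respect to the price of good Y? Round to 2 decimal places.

0.05

At P_X = 4.33 and P_Y = 9.76: Q_X = 2552.428.
∂Q_X/∂P_Y = 1.38P_Y = 1.38(9.76) = 13.4688.
ε = (∂Q_X/∂P_Y)(P_Y/Q_X) = 13.4688 × (9.76/2552.428) ≈ 0.05.
ε > 0: substitutes.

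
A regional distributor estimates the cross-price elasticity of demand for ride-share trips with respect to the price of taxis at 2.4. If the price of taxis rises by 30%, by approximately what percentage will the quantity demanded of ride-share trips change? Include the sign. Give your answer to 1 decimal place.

%ΔQ ≈ ε × %ΔP of taxis = 2.4 × (30%) = 72.0%.

72.0%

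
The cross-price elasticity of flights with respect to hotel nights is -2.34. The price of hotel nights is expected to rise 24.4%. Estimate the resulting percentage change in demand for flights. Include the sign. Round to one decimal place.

%ΔQ ≈ ε × %ΔP of hotel nights = -2.34 × (24.4%) = -57.1%.
Demand for flights falls by about 57.1%.

-57.1%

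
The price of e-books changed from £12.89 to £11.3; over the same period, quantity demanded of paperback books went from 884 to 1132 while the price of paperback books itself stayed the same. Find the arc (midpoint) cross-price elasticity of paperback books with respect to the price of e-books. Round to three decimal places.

ΔQ_A = 1132 − 884 = 248; ΔP_B = 11.3 − 12.89 = -1.59.
Midpoints: Q̄_A = 1008.0, P̄_B = 12.10.
ε = (ΔQ_A/Q̄_A)/(ΔP_B/P̄_B) = (248/1008.0)/(-1.59/12.10) ≈ -1.872.

-1.872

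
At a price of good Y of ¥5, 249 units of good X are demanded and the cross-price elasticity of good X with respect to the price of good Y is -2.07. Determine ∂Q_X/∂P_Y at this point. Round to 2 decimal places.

ε = (∂Q_X/∂P_Y)·(P_Y/Q_X) ⇒ ∂Q_X/∂P_Y = ε·Q_X/P_Y = -2.07 × 249/5 ≈ -103.09.

-103.09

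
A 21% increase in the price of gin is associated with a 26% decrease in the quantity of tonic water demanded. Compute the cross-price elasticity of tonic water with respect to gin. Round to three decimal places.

ε = (%ΔQ of tonic water) / (%ΔP of gin) = (-26%) / (21%) ≈ -1.238.

-1.238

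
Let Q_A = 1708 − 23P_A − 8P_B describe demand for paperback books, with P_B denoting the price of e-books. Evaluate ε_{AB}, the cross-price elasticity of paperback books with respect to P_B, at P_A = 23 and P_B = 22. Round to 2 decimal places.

At P_A = 23 and P_B = 22: Q_A = 1003.
∂Q_A/∂P_B = -8.
ε = (∂Q_A/∂P_B)(P_B/Q_A) = -8 × (22/1003) ≈ -0.18.

-0.18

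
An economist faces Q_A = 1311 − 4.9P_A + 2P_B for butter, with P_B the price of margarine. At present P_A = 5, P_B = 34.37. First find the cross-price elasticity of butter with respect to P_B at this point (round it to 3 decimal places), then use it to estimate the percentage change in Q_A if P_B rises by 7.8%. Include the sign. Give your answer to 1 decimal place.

At P_A = 5, P_B = 34.37: Q_A = 1355.24.
∂Q_A/∂P_B = 2.
ε = (∂Q_A/∂P_B)(P_B/Q_A) = 2.0000 × 34.37/1355.24 ≈ 0.051.
%ΔQ_A ≈ ε × %ΔP_B = 0.051 × (7.8%) = 0.4%.

0.4%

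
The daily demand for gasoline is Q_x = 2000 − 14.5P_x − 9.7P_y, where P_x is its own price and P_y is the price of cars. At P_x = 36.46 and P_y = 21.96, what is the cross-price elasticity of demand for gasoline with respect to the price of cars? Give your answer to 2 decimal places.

At P_x = 36.46 and P_y = 21.96: Q_x = 1258.318.
∂Q_x/∂P_y = -9.7.
ε = (∂Q_x/∂P_y)(P_y/Q_x) = -9.7 × (21.96/1258.318) ≈ -0.17.
Since ε < 0, gasoline and cars are complements.

-0.17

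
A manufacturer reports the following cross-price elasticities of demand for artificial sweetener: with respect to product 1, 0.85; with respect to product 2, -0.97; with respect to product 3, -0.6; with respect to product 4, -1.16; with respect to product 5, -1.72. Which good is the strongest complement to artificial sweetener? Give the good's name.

product 5

Complements have ε < 0. The most negative value is -1.72 (product 5).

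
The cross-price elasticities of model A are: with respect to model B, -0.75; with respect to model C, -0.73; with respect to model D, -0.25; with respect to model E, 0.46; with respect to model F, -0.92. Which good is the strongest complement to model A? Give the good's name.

model F

Complements have ε < 0. The most negative value is -0.92 (model F).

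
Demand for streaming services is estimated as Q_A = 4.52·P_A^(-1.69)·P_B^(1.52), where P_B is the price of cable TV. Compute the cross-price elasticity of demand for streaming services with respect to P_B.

In a log-linear (constant-elasticity) demand function, the coefficient on the exponent of P_B is the cross-price elasticity.
ε = 1.52. Positive, so streaming services and cable TV are substitutes.

1.52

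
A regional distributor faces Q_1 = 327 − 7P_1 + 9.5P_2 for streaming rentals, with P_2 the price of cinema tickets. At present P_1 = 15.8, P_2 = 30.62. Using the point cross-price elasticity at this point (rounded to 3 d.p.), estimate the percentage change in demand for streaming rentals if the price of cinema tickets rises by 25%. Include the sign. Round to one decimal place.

14.3%

At P_1 = 15.8, P_2 = 30.62: Q_1 = 507.29.
∂Q_1/∂P_2 = 9.5.
ε = (∂Q_1/∂P_2)(P_2/Q_1) = 9.5000 × 30.62/507.29 ≈ 0.573.
%ΔQ_1 ≈ ε × %ΔP_2 = 0.573 × (25%) = 14.3%.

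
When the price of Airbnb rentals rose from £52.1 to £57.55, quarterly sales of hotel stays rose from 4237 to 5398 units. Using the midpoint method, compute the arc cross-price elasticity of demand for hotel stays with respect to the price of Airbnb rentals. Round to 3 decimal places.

ΔQ_A = 5398 − 4237 = 1161; ΔP_B = 57.55 − 52.1 = 5.45.
Midpoints: Q̄_A = 4817.5, P̄_B = 54.83.
ε = (ΔQ_A/Q̄_A)/(ΔP_B/P̄_B) = (1161/4817.5)/(5.45/54.83) ≈ 2.424.

2.424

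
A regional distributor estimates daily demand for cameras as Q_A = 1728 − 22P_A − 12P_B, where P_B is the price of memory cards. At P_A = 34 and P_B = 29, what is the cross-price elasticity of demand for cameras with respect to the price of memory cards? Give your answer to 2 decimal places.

-0.55

At P_A = 34 and P_B = 29: Q_A = 632.
∂Q_A/∂P_B = -12.
ε = (∂Q_A/∂P_B)(P_B/Q_A) = -12 × (29/632) ≈ -0.55.
Since ε < 0, cameras and memory cards are complements.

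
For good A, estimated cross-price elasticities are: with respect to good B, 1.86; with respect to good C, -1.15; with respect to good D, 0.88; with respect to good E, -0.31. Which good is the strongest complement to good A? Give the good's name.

good C

Complements have ε < 0. The most negative value is -1.15 (good C).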